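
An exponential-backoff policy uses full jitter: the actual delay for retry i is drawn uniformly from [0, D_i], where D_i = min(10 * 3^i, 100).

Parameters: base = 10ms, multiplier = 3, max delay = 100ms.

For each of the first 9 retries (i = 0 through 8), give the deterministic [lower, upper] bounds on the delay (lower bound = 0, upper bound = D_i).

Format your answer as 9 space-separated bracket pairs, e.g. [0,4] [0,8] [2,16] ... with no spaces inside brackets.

Computing bounds per retry:
  i=0: D_i=min(10*3^0,100)=10, bounds=[0,10]
  i=1: D_i=min(10*3^1,100)=30, bounds=[0,30]
  i=2: D_i=min(10*3^2,100)=90, bounds=[0,90]
  i=3: D_i=min(10*3^3,100)=100, bounds=[0,100]
  i=4: D_i=min(10*3^4,100)=100, bounds=[0,100]
  i=5: D_i=min(10*3^5,100)=100, bounds=[0,100]
  i=6: D_i=min(10*3^6,100)=100, bounds=[0,100]
  i=7: D_i=min(10*3^7,100)=100, bounds=[0,100]
  i=8: D_i=min(10*3^8,100)=100, bounds=[0,100]

Answer: [0,10] [0,30] [0,90] [0,100] [0,100] [0,100] [0,100] [0,100] [0,100]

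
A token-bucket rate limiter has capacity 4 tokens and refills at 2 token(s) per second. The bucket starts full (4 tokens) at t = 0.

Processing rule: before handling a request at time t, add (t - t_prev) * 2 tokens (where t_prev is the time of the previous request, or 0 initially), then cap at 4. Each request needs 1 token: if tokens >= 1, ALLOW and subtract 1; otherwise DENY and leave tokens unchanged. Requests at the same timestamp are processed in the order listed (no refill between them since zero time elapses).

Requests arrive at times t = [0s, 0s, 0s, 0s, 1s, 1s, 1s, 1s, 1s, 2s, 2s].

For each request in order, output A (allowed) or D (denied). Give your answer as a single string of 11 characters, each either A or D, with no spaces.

Answer: AAAAAADDDAA

Derivation:
Simulating step by step:
  req#1 t=0s: ALLOW
  req#2 t=0s: ALLOW
  req#3 t=0s: ALLOW
  req#4 t=0s: ALLOW
  req#5 t=1s: ALLOW
  req#6 t=1s: ALLOW
  req#7 t=1s: DENY
  req#8 t=1s: DENY
  req#9 t=1s: DENY
  req#10 t=2s: ALLOW
  req#11 t=2s: ALLOW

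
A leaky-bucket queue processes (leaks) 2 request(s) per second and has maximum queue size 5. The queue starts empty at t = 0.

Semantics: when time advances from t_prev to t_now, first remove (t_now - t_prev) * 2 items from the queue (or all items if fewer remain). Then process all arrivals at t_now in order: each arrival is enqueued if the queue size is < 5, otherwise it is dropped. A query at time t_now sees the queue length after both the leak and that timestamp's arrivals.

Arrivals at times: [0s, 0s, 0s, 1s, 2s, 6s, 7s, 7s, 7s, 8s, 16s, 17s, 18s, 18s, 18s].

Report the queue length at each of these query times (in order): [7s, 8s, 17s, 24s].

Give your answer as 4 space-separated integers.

Answer: 3 2 1 0

Derivation:
Queue lengths at query times:
  query t=7s: backlog = 3
  query t=8s: backlog = 2
  query t=17s: backlog = 1
  query t=24s: backlog = 0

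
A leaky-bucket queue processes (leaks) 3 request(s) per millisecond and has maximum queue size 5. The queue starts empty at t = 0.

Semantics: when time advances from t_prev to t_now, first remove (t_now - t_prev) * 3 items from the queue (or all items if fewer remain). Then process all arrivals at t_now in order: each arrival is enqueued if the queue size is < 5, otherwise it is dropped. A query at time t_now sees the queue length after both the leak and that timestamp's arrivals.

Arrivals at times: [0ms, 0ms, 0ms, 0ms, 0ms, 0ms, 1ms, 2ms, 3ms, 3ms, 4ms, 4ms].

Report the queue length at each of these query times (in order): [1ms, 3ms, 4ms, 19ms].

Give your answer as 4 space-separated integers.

Queue lengths at query times:
  query t=1ms: backlog = 3
  query t=3ms: backlog = 2
  query t=4ms: backlog = 2
  query t=19ms: backlog = 0

Answer: 3 2 2 0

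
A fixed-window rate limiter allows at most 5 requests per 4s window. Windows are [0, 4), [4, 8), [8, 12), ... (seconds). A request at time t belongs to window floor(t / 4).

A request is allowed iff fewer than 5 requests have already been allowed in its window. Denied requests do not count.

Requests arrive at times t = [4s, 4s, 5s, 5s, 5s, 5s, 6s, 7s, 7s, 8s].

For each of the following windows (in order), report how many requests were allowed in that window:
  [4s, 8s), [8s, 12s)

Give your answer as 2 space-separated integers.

Answer: 5 1

Derivation:
Processing requests:
  req#1 t=4s (window 1): ALLOW
  req#2 t=4s (window 1): ALLOW
  req#3 t=5s (window 1): ALLOW
  req#4 t=5s (window 1): ALLOW
  req#5 t=5s (window 1): ALLOW
  req#6 t=5s (window 1): DENY
  req#7 t=6s (window 1): DENY
  req#8 t=7s (window 1): DENY
  req#9 t=7s (window 1): DENY
  req#10 t=8s (window 2): ALLOW

Allowed counts by window: 5 1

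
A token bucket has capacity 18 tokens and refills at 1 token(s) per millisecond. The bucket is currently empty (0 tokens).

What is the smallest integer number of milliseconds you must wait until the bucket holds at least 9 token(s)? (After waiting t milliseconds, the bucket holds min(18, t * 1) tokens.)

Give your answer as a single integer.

Answer: 9

Derivation:
Need t * 1 >= 9, so t >= 9/1.
Smallest integer t = ceil(9/1) = 9.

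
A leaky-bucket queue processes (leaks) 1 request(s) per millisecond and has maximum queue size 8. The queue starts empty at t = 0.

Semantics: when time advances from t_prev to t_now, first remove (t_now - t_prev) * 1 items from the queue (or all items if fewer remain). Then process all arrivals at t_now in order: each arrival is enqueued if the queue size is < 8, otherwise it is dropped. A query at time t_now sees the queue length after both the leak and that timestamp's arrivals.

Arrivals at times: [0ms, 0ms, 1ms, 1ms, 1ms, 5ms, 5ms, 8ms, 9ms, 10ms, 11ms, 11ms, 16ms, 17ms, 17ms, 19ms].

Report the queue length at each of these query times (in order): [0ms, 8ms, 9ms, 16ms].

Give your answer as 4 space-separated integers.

Queue lengths at query times:
  query t=0ms: backlog = 2
  query t=8ms: backlog = 1
  query t=9ms: backlog = 1
  query t=16ms: backlog = 1

Answer: 2 1 1 1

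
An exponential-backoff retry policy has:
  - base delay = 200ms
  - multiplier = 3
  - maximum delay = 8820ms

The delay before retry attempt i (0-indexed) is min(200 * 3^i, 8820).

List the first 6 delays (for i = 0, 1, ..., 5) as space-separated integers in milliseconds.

Computing each delay:
  i=0: min(200*3^0, 8820) = 200
  i=1: min(200*3^1, 8820) = 600
  i=2: min(200*3^2, 8820) = 1800
  i=3: min(200*3^3, 8820) = 5400
  i=4: min(200*3^4, 8820) = 8820
  i=5: min(200*3^5, 8820) = 8820

Answer: 200 600 1800 5400 8820 8820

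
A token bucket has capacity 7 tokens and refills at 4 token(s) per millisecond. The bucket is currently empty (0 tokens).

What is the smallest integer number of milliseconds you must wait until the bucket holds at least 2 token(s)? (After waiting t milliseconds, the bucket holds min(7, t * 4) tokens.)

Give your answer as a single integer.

Answer: 1

Derivation:
Need t * 4 >= 2, so t >= 2/4.
Smallest integer t = ceil(2/4) = 1.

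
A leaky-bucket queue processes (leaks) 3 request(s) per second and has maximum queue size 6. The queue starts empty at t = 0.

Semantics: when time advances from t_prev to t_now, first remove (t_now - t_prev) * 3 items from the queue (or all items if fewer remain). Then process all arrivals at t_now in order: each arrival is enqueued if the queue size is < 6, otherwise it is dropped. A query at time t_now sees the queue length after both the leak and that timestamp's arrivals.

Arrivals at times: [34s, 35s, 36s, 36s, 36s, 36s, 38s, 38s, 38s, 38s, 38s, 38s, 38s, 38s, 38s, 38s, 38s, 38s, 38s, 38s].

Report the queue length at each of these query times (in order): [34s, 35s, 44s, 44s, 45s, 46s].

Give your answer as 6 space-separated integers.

Answer: 1 1 0 0 0 0

Derivation:
Queue lengths at query times:
  query t=34s: backlog = 1
  query t=35s: backlog = 1
  query t=44s: backlog = 0
  query t=44s: backlog = 0
  query t=45s: backlog = 0
  query t=46s: backlog = 0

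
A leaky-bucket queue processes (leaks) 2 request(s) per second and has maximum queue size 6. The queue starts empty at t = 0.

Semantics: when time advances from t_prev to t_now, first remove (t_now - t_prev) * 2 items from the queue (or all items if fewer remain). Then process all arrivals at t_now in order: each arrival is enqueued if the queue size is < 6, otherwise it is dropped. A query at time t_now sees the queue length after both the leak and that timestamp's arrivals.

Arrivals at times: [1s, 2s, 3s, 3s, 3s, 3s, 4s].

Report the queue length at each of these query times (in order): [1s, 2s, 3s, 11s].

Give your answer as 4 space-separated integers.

Queue lengths at query times:
  query t=1s: backlog = 1
  query t=2s: backlog = 1
  query t=3s: backlog = 4
  query t=11s: backlog = 0

Answer: 1 1 4 0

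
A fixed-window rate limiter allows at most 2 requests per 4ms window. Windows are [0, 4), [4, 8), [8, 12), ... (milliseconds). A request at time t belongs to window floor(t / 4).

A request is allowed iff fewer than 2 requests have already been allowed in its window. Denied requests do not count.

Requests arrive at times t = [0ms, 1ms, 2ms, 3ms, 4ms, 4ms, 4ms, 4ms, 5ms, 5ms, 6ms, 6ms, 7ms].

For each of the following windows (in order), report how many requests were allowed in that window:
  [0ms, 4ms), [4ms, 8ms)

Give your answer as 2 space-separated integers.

Processing requests:
  req#1 t=0ms (window 0): ALLOW
  req#2 t=1ms (window 0): ALLOW
  req#3 t=2ms (window 0): DENY
  req#4 t=3ms (window 0): DENY
  req#5 t=4ms (window 1): ALLOW
  req#6 t=4ms (window 1): ALLOW
  req#7 t=4ms (window 1): DENY
  req#8 t=4ms (window 1): DENY
  req#9 t=5ms (window 1): DENY
  req#10 t=5ms (window 1): DENY
  req#11 t=6ms (window 1): DENY
  req#12 t=6ms (window 1): DENY
  req#13 t=7ms (window 1): DENY

Allowed counts by window: 2 2

Answer: 2 2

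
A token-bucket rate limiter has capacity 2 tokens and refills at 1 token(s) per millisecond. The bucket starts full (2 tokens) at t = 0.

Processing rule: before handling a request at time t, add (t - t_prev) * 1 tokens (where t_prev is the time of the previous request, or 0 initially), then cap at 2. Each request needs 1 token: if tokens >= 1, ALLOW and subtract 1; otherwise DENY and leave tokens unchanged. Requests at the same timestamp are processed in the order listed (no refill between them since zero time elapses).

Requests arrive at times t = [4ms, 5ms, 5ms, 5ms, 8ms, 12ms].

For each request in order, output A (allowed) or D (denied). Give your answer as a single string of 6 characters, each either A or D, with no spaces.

Answer: AAADAA

Derivation:
Simulating step by step:
  req#1 t=4ms: ALLOW
  req#2 t=5ms: ALLOW
  req#3 t=5ms: ALLOW
  req#4 t=5ms: DENY
  req#5 t=8ms: ALLOW
  req#6 t=12ms: ALLOW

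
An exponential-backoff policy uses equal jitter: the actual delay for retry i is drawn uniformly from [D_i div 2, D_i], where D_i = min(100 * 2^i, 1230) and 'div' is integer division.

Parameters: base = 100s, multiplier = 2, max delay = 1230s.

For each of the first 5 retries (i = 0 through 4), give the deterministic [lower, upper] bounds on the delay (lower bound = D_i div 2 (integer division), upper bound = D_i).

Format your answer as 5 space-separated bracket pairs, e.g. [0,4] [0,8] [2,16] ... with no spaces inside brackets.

Answer: [50,100] [100,200] [200,400] [400,800] [615,1230]

Derivation:
Computing bounds per retry:
  i=0: D_i=min(100*2^0,1230)=100, bounds=[50,100]
  i=1: D_i=min(100*2^1,1230)=200, bounds=[100,200]
  i=2: D_i=min(100*2^2,1230)=400, bounds=[200,400]
  i=3: D_i=min(100*2^3,1230)=800, bounds=[400,800]
  i=4: D_i=min(100*2^4,1230)=1230, bounds=[615,1230]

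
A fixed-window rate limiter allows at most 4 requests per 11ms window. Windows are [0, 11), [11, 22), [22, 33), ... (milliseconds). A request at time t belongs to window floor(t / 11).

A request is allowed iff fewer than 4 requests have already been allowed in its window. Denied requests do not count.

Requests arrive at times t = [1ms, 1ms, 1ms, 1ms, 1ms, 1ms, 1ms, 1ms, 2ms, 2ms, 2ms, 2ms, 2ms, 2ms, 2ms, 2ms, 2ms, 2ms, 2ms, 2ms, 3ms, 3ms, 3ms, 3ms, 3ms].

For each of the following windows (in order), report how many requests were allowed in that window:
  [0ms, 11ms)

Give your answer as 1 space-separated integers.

Answer: 4

Derivation:
Processing requests:
  req#1 t=1ms (window 0): ALLOW
  req#2 t=1ms (window 0): ALLOW
  req#3 t=1ms (window 0): ALLOW
  req#4 t=1ms (window 0): ALLOW
  req#5 t=1ms (window 0): DENY
  req#6 t=1ms (window 0): DENY
  req#7 t=1ms (window 0): DENY
  req#8 t=1ms (window 0): DENY
  req#9 t=2ms (window 0): DENY
  req#10 t=2ms (window 0): DENY
  req#11 t=2ms (window 0): DENY
  req#12 t=2ms (window 0): DENY
  req#13 t=2ms (window 0): DENY
  req#14 t=2ms (window 0): DENY
  req#15 t=2ms (window 0): DENY
  req#16 t=2ms (window 0): DENY
  req#17 t=2ms (window 0): DENY
  req#18 t=2ms (window 0): DENY
  req#19 t=2ms (window 0): DENY
  req#20 t=2ms (window 0): DENY
  req#21 t=3ms (window 0): DENY
  req#22 t=3ms (window 0): DENY
  req#23 t=3ms (window 0): DENY
  req#24 t=3ms (window 0): DENY
  req#25 t=3ms (window 0): DENY

Allowed counts by window: 4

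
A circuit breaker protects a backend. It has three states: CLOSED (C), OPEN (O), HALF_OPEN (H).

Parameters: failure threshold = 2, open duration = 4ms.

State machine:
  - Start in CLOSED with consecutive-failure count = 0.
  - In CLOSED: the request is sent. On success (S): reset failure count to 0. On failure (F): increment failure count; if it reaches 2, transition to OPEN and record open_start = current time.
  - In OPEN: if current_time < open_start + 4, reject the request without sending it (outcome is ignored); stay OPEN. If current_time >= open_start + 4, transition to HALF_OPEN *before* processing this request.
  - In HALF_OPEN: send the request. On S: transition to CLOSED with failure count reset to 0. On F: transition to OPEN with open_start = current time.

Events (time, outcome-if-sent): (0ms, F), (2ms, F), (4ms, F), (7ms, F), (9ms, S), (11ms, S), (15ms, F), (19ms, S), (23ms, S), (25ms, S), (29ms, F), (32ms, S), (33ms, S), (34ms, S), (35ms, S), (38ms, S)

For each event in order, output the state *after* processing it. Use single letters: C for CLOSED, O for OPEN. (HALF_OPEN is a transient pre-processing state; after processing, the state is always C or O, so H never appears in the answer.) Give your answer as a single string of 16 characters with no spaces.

Answer: COOOOCCCCCCCCCCC

Derivation:
State after each event:
  event#1 t=0ms outcome=F: state=CLOSED
  event#2 t=2ms outcome=F: state=OPEN
  event#3 t=4ms outcome=F: state=OPEN
  event#4 t=7ms outcome=F: state=OPEN
  event#5 t=9ms outcome=S: state=OPEN
  event#6 t=11ms outcome=S: state=CLOSED
  event#7 t=15ms outcome=F: state=CLOSED
  event#8 t=19ms outcome=S: state=CLOSED
  event#9 t=23ms outcome=S: state=CLOSED
  event#10 t=25ms outcome=S: state=CLOSED
  event#11 t=29ms outcome=F: state=CLOSED
  event#12 t=32ms outcome=S: state=CLOSED
  event#13 t=33ms outcome=S: state=CLOSED
  event#14 t=34ms outcome=S: state=CLOSED
  event#15 t=35ms outcome=S: state=CLOSED
  event#16 t=38ms outcome=S: state=CLOSED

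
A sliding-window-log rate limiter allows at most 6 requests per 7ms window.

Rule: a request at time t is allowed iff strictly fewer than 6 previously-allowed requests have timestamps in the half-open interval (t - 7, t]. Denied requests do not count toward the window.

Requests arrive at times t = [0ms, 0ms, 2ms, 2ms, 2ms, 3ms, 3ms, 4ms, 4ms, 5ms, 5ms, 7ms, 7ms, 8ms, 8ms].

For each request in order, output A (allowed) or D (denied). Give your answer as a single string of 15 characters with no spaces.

Tracking allowed requests in the window:
  req#1 t=0ms: ALLOW
  req#2 t=0ms: ALLOW
  req#3 t=2ms: ALLOW
  req#4 t=2ms: ALLOW
  req#5 t=2ms: ALLOW
  req#6 t=3ms: ALLOW
  req#7 t=3ms: DENY
  req#8 t=4ms: DENY
  req#9 t=4ms: DENY
  req#10 t=5ms: DENY
  req#11 t=5ms: DENY
  req#12 t=7ms: ALLOW
  req#13 t=7ms: ALLOW
  req#14 t=8ms: DENY
  req#15 t=8ms: DENY

Answer: AAAAAADDDDDAADD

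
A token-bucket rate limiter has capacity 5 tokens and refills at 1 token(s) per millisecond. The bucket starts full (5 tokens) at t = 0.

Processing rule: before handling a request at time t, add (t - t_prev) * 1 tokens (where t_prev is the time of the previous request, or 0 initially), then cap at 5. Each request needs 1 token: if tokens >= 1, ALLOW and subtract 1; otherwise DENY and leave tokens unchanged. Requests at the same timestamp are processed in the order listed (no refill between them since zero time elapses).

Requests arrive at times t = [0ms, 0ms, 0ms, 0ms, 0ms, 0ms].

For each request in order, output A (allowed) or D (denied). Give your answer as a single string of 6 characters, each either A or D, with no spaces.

Simulating step by step:
  req#1 t=0ms: ALLOW
  req#2 t=0ms: ALLOW
  req#3 t=0ms: ALLOW
  req#4 t=0ms: ALLOW
  req#5 t=0ms: ALLOW
  req#6 t=0ms: DENY

Answer: AAAAAD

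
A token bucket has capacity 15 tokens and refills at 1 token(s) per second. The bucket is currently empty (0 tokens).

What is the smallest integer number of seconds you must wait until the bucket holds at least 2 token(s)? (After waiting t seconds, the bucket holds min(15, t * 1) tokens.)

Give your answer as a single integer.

Need t * 1 >= 2, so t >= 2/1.
Smallest integer t = ceil(2/1) = 2.

Answer: 2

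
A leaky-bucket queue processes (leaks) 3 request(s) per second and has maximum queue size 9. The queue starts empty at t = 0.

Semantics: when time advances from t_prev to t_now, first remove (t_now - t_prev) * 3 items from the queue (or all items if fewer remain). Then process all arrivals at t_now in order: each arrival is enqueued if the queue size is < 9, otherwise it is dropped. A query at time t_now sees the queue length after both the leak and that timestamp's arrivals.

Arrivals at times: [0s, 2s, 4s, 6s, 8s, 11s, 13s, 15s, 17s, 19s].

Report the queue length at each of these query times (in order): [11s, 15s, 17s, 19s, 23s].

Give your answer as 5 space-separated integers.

Queue lengths at query times:
  query t=11s: backlog = 1
  query t=15s: backlog = 1
  query t=17s: backlog = 1
  query t=19s: backlog = 1
  query t=23s: backlog = 0

Answer: 1 1 1 1 0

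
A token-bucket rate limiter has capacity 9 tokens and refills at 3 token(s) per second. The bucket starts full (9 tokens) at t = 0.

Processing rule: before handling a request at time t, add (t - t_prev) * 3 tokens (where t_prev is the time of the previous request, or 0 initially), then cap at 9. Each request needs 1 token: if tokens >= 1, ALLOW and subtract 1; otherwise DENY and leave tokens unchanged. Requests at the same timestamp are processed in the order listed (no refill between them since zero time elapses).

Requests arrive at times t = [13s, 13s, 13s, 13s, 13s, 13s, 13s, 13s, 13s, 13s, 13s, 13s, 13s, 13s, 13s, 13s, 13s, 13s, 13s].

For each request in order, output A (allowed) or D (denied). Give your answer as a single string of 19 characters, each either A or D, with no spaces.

Simulating step by step:
  req#1 t=13s: ALLOW
  req#2 t=13s: ALLOW
  req#3 t=13s: ALLOW
  req#4 t=13s: ALLOW
  req#5 t=13s: ALLOW
  req#6 t=13s: ALLOW
  req#7 t=13s: ALLOW
  req#8 t=13s: ALLOW
  req#9 t=13s: ALLOW
  req#10 t=13s: DENY
  req#11 t=13s: DENY
  req#12 t=13s: DENY
  req#13 t=13s: DENY
  req#14 t=13s: DENY
  req#15 t=13s: DENY
  req#16 t=13s: DENY
  req#17 t=13s: DENY
  req#18 t=13s: DENY
  req#19 t=13s: DENY

Answer: AAAAAAAAADDDDDDDDDD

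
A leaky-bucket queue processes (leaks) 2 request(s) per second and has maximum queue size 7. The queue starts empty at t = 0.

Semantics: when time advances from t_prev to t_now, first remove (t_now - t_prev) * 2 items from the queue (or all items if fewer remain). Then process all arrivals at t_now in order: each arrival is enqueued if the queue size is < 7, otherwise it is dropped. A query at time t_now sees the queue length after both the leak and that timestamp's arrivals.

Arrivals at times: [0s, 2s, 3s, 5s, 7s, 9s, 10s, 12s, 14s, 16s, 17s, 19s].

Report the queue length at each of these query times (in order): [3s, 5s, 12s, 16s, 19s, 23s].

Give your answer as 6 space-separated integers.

Queue lengths at query times:
  query t=3s: backlog = 1
  query t=5s: backlog = 1
  query t=12s: backlog = 1
  query t=16s: backlog = 1
  query t=19s: backlog = 1
  query t=23s: backlog = 0

Answer: 1 1 1 1 1 0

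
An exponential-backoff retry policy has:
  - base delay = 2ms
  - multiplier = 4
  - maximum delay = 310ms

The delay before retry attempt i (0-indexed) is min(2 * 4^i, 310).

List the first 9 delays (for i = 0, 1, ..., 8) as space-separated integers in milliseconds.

Computing each delay:
  i=0: min(2*4^0, 310) = 2
  i=1: min(2*4^1, 310) = 8
  i=2: min(2*4^2, 310) = 32
  i=3: min(2*4^3, 310) = 128
  i=4: min(2*4^4, 310) = 310
  i=5: min(2*4^5, 310) = 310
  i=6: min(2*4^6, 310) = 310
  i=7: min(2*4^7, 310) = 310
  i=8: min(2*4^8, 310) = 310

Answer: 2 8 32 128 310 310 310 310 310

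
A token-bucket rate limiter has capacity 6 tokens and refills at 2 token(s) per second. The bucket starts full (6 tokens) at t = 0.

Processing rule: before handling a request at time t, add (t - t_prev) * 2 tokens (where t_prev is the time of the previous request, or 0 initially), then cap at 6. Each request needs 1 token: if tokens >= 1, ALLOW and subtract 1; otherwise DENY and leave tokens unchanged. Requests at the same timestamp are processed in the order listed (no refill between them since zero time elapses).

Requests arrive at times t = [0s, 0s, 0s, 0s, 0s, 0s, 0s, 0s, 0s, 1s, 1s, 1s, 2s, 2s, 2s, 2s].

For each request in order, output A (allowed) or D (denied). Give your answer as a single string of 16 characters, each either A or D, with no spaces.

Answer: AAAAAADDDAADAADD

Derivation:
Simulating step by step:
  req#1 t=0s: ALLOW
  req#2 t=0s: ALLOW
  req#3 t=0s: ALLOW
  req#4 t=0s: ALLOW
  req#5 t=0s: ALLOW
  req#6 t=0s: ALLOW
  req#7 t=0s: DENY
  req#8 t=0s: DENY
  req#9 t=0s: DENY
  req#10 t=1s: ALLOW
  req#11 t=1s: ALLOW
  req#12 t=1s: DENY
  req#13 t=2s: ALLOW
  req#14 t=2s: ALLOW
  req#15 t=2s: DENY
  req#16 t=2s: DENY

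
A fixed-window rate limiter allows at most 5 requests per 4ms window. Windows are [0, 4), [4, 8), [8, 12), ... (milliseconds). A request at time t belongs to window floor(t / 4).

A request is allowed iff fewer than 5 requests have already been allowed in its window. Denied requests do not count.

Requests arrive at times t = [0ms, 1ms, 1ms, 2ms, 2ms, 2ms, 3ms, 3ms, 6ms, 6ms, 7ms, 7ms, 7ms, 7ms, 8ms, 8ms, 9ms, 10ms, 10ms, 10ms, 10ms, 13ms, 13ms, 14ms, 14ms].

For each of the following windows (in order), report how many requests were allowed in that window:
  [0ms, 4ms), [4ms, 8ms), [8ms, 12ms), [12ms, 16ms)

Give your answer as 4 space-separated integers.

Processing requests:
  req#1 t=0ms (window 0): ALLOW
  req#2 t=1ms (window 0): ALLOW
  req#3 t=1ms (window 0): ALLOW
  req#4 t=2ms (window 0): ALLOW
  req#5 t=2ms (window 0): ALLOW
  req#6 t=2ms (window 0): DENY
  req#7 t=3ms (window 0): DENY
  req#8 t=3ms (window 0): DENY
  req#9 t=6ms (window 1): ALLOW
  req#10 t=6ms (window 1): ALLOW
  req#11 t=7ms (window 1): ALLOW
  req#12 t=7ms (window 1): ALLOW
  req#13 t=7ms (window 1): ALLOW
  req#14 t=7ms (window 1): DENY
  req#15 t=8ms (window 2): ALLOW
  req#16 t=8ms (window 2): ALLOW
  req#17 t=9ms (window 2): ALLOW
  req#18 t=10ms (window 2): ALLOW
  req#19 t=10ms (window 2): ALLOW
  req#20 t=10ms (window 2): DENY
  req#21 t=10ms (window 2): DENY
  req#22 t=13ms (window 3): ALLOW
  req#23 t=13ms (window 3): ALLOW
  req#24 t=14ms (window 3): ALLOW
  req#25 t=14ms (window 3): ALLOW

Allowed counts by window: 5 5 5 4

Answer: 5 5 5 4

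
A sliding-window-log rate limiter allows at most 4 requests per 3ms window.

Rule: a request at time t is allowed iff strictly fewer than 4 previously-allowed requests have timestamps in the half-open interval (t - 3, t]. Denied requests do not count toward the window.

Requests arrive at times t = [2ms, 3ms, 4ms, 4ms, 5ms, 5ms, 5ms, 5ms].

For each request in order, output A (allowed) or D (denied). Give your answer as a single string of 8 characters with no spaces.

Answer: AAAAADDD

Derivation:
Tracking allowed requests in the window:
  req#1 t=2ms: ALLOW
  req#2 t=3ms: ALLOW
  req#3 t=4ms: ALLOW
  req#4 t=4ms: ALLOW
  req#5 t=5ms: ALLOW
  req#6 t=5ms: DENY
  req#7 t=5ms: DENY
  req#8 t=5ms: DENY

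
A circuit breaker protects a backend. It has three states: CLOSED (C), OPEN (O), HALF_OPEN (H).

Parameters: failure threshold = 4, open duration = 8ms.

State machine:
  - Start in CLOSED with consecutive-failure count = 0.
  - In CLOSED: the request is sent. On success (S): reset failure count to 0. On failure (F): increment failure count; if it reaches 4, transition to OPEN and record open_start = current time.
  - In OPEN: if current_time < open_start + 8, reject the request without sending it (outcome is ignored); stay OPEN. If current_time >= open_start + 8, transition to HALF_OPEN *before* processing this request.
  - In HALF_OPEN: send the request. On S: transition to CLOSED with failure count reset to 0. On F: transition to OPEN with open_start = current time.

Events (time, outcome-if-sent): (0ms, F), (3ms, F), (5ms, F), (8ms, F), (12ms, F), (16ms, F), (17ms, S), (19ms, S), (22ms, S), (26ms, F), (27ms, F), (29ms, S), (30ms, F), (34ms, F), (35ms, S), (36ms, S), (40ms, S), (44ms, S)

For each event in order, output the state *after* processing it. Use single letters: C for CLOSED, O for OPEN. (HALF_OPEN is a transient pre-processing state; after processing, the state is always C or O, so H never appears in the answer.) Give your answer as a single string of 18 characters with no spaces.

State after each event:
  event#1 t=0ms outcome=F: state=CLOSED
  event#2 t=3ms outcome=F: state=CLOSED
  event#3 t=5ms outcome=F: state=CLOSED
  event#4 t=8ms outcome=F: state=OPEN
  event#5 t=12ms outcome=F: state=OPEN
  event#6 t=16ms outcome=F: state=OPEN
  event#7 t=17ms outcome=S: state=OPEN
  event#8 t=19ms outcome=S: state=OPEN
  event#9 t=22ms outcome=S: state=OPEN
  event#10 t=26ms outcome=F: state=OPEN
  event#11 t=27ms outcome=F: state=OPEN
  event#12 t=29ms outcome=S: state=OPEN
  event#13 t=30ms outcome=F: state=OPEN
  event#14 t=34ms outcome=F: state=OPEN
  event#15 t=35ms outcome=S: state=OPEN
  event#16 t=36ms outcome=S: state=OPEN
  event#17 t=40ms outcome=S: state=OPEN
  event#18 t=44ms outcome=S: state=CLOSED

Answer: CCCOOOOOOOOOOOOOOC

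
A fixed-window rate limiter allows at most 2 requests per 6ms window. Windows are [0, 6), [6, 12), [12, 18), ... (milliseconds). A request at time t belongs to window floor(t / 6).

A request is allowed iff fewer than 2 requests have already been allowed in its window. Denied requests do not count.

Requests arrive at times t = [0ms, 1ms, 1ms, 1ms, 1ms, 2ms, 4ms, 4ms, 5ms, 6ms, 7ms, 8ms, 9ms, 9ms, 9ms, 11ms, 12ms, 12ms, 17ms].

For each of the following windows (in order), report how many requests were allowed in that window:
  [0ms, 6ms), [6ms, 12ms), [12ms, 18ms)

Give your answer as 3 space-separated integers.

Processing requests:
  req#1 t=0ms (window 0): ALLOW
  req#2 t=1ms (window 0): ALLOW
  req#3 t=1ms (window 0): DENY
  req#4 t=1ms (window 0): DENY
  req#5 t=1ms (window 0): DENY
  req#6 t=2ms (window 0): DENY
  req#7 t=4ms (window 0): DENY
  req#8 t=4ms (window 0): DENY
  req#9 t=5ms (window 0): DENY
  req#10 t=6ms (window 1): ALLOW
  req#11 t=7ms (window 1): ALLOW
  req#12 t=8ms (window 1): DENY
  req#13 t=9ms (window 1): DENY
  req#14 t=9ms (window 1): DENY
  req#15 t=9ms (window 1): DENY
  req#16 t=11ms (window 1): DENY
  req#17 t=12ms (window 2): ALLOW
  req#18 t=12ms (window 2): ALLOW
  req#19 t=17ms (window 2): DENY

Allowed counts by window: 2 2 2

Answer: 2 2 2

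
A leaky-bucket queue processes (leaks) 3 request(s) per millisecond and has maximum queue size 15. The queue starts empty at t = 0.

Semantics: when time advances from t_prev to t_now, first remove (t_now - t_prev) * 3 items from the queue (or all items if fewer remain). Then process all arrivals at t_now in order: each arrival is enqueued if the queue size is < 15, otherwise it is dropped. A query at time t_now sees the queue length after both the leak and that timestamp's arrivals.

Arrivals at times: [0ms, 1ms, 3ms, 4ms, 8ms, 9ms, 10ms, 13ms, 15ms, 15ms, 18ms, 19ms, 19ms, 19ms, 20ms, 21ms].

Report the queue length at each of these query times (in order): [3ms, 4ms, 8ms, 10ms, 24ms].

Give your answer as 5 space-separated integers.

Answer: 1 1 1 1 0

Derivation:
Queue lengths at query times:
  query t=3ms: backlog = 1
  query t=4ms: backlog = 1
  query t=8ms: backlog = 1
  query t=10ms: backlog = 1
  query t=24ms: backlog = 0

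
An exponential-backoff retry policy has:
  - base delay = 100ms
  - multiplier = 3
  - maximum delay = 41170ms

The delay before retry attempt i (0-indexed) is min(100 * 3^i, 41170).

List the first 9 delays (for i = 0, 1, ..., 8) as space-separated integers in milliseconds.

Computing each delay:
  i=0: min(100*3^0, 41170) = 100
  i=1: min(100*3^1, 41170) = 300
  i=2: min(100*3^2, 41170) = 900
  i=3: min(100*3^3, 41170) = 2700
  i=4: min(100*3^4, 41170) = 8100
  i=5: min(100*3^5, 41170) = 24300
  i=6: min(100*3^6, 41170) = 41170
  i=7: min(100*3^7, 41170) = 41170
  i=8: min(100*3^8, 41170) = 41170

Answer: 100 300 900 2700 8100 24300 41170 41170 41170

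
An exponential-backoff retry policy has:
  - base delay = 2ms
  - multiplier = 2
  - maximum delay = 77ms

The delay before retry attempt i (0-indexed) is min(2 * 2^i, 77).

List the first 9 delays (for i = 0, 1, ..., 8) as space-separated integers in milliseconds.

Computing each delay:
  i=0: min(2*2^0, 77) = 2
  i=1: min(2*2^1, 77) = 4
  i=2: min(2*2^2, 77) = 8
  i=3: min(2*2^3, 77) = 16
  i=4: min(2*2^4, 77) = 32
  i=5: min(2*2^5, 77) = 64
  i=6: min(2*2^6, 77) = 77
  i=7: min(2*2^7, 77) = 77
  i=8: min(2*2^8, 77) = 77

Answer: 2 4 8 16 32 64 77 77 77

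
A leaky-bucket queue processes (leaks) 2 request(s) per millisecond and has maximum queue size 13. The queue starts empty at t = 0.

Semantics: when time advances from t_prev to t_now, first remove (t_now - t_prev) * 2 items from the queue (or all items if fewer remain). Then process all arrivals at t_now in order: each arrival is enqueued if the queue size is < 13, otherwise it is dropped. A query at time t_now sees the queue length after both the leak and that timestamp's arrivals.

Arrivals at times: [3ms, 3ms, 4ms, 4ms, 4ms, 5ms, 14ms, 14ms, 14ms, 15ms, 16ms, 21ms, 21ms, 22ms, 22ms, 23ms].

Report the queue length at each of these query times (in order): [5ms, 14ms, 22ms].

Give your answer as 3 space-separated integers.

Queue lengths at query times:
  query t=5ms: backlog = 2
  query t=14ms: backlog = 3
  query t=22ms: backlog = 2

Answer: 2 3 2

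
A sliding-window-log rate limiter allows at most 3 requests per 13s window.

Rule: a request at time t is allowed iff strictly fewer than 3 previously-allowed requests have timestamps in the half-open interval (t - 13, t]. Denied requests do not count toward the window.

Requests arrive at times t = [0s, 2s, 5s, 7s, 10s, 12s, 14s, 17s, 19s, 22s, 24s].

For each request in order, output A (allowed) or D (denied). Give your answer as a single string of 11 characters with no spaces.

Answer: AAADDDAAADD

Derivation:
Tracking allowed requests in the window:
  req#1 t=0s: ALLOW
  req#2 t=2s: ALLOW
  req#3 t=5s: ALLOW
  req#4 t=7s: DENY
  req#5 t=10s: DENY
  req#6 t=12s: DENY
  req#7 t=14s: ALLOW
  req#8 t=17s: ALLOW
  req#9 t=19s: ALLOW
  req#10 t=22s: DENY
  req#11 t=24s: DENY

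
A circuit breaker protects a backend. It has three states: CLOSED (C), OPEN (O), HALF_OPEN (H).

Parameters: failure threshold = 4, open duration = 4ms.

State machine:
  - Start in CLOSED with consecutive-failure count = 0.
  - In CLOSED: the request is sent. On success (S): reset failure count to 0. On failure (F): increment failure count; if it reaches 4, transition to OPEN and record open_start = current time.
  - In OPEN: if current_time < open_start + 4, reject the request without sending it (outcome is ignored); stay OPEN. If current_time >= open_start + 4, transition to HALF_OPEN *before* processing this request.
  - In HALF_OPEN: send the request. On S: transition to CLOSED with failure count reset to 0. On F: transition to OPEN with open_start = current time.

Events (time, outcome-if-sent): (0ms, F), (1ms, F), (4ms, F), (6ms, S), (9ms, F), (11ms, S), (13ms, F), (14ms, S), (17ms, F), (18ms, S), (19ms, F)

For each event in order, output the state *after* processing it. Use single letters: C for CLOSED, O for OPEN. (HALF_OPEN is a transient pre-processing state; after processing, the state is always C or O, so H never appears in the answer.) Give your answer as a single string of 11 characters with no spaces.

State after each event:
  event#1 t=0ms outcome=F: state=CLOSED
  event#2 t=1ms outcome=F: state=CLOSED
  event#3 t=4ms outcome=F: state=CLOSED
  event#4 t=6ms outcome=S: state=CLOSED
  event#5 t=9ms outcome=F: state=CLOSED
  event#6 t=11ms outcome=S: state=CLOSED
  event#7 t=13ms outcome=F: state=CLOSED
  event#8 t=14ms outcome=S: state=CLOSED
  event#9 t=17ms outcome=F: state=CLOSED
  event#10 t=18ms outcome=S: state=CLOSED
  event#11 t=19ms outcome=F: state=CLOSED

Answer: CCCCCCCCCCC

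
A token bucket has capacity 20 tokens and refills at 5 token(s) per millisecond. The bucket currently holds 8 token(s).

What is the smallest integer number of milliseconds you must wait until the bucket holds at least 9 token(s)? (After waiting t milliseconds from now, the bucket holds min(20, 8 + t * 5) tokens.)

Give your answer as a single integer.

Need 8 + t * 5 >= 9, so t >= 1/5.
Smallest integer t = ceil(1/5) = 1.

Answer: 1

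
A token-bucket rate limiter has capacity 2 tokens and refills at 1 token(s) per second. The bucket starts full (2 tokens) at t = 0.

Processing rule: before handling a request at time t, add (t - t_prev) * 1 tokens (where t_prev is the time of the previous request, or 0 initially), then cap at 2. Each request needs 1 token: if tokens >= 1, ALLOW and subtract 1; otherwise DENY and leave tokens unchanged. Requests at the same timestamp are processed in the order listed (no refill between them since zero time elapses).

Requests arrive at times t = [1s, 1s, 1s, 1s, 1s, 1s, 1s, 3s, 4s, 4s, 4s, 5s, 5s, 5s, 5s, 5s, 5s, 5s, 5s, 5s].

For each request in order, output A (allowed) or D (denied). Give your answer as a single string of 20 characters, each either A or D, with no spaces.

Simulating step by step:
  req#1 t=1s: ALLOW
  req#2 t=1s: ALLOW
  req#3 t=1s: DENY
  req#4 t=1s: DENY
  req#5 t=1s: DENY
  req#6 t=1s: DENY
  req#7 t=1s: DENY
  req#8 t=3s: ALLOW
  req#9 t=4s: ALLOW
  req#10 t=4s: ALLOW
  req#11 t=4s: DENY
  req#12 t=5s: ALLOW
  req#13 t=5s: DENY
  req#14 t=5s: DENY
  req#15 t=5s: DENY
  req#16 t=5s: DENY
  req#17 t=5s: DENY
  req#18 t=5s: DENY
  req#19 t=5s: DENY
  req#20 t=5s: DENY

Answer: AADDDDDAAADADDDDDDDD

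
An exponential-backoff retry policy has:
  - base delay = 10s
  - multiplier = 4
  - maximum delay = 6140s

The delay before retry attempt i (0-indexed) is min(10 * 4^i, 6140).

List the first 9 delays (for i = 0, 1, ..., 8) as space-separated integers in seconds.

Computing each delay:
  i=0: min(10*4^0, 6140) = 10
  i=1: min(10*4^1, 6140) = 40
  i=2: min(10*4^2, 6140) = 160
  i=3: min(10*4^3, 6140) = 640
  i=4: min(10*4^4, 6140) = 2560
  i=5: min(10*4^5, 6140) = 6140
  i=6: min(10*4^6, 6140) = 6140
  i=7: min(10*4^7, 6140) = 6140
  i=8: min(10*4^8, 6140) = 6140

Answer: 10 40 160 640 2560 6140 6140 6140 6140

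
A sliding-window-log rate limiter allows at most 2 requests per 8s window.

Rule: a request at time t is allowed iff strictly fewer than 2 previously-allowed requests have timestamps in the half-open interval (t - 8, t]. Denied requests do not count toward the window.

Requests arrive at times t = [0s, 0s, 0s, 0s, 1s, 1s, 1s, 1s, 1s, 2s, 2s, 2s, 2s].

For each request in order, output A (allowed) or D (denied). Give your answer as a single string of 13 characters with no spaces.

Answer: AADDDDDDDDDDD

Derivation:
Tracking allowed requests in the window:
  req#1 t=0s: ALLOW
  req#2 t=0s: ALLOW
  req#3 t=0s: DENY
  req#4 t=0s: DENY
  req#5 t=1s: DENY
  req#6 t=1s: DENY
  req#7 t=1s: DENY
  req#8 t=1s: DENY
  req#9 t=1s: DENY
  req#10 t=2s: DENY
  req#11 t=2s: DENY
  req#12 t=2s: DENY
  req#13 t=2s: DENY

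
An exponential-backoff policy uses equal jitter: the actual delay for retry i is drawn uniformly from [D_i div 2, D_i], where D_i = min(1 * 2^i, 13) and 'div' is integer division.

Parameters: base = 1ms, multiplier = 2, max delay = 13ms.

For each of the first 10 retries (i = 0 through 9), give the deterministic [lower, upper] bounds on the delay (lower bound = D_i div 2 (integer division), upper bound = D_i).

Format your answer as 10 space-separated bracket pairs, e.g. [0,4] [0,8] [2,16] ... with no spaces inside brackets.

Computing bounds per retry:
  i=0: D_i=min(1*2^0,13)=1, bounds=[0,1]
  i=1: D_i=min(1*2^1,13)=2, bounds=[1,2]
  i=2: D_i=min(1*2^2,13)=4, bounds=[2,4]
  i=3: D_i=min(1*2^3,13)=8, bounds=[4,8]
  i=4: D_i=min(1*2^4,13)=13, bounds=[6,13]
  i=5: D_i=min(1*2^5,13)=13, bounds=[6,13]
  i=6: D_i=min(1*2^6,13)=13, bounds=[6,13]
  i=7: D_i=min(1*2^7,13)=13, bounds=[6,13]
  i=8: D_i=min(1*2^8,13)=13, bounds=[6,13]
  i=9: D_i=min(1*2^9,13)=13, bounds=[6,13]

Answer: [0,1] [1,2] [2,4] [4,8] [6,13] [6,13] [6,13] [6,13] [6,13] [6,13]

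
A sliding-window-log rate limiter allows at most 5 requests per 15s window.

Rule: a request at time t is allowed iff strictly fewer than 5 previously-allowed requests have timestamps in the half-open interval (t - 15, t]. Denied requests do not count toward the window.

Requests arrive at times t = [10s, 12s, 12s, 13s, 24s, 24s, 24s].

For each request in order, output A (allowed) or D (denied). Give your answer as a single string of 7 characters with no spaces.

Answer: AAAAADD

Derivation:
Tracking allowed requests in the window:
  req#1 t=10s: ALLOW
  req#2 t=12s: ALLOW
  req#3 t=12s: ALLOW
  req#4 t=13s: ALLOW
  req#5 t=24s: ALLOW
  req#6 t=24s: DENY
  req#7 t=24s: DENY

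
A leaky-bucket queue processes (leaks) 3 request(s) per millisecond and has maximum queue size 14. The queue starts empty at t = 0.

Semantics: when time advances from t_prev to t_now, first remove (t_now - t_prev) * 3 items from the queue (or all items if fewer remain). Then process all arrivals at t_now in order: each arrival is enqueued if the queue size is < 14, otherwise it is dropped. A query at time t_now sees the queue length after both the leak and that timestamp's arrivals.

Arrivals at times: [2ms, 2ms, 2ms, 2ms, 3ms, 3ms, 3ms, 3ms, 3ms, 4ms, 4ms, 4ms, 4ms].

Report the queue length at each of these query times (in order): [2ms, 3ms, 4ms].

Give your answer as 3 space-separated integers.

Answer: 4 6 7

Derivation:
Queue lengths at query times:
  query t=2ms: backlog = 4
  query t=3ms: backlog = 6
  query t=4ms: backlog = 7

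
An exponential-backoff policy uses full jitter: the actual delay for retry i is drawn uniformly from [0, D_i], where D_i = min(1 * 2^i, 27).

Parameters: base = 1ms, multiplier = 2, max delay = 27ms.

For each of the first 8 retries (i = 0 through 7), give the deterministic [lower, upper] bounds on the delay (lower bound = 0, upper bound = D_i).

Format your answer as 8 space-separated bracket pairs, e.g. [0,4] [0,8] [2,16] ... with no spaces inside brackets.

Answer: [0,1] [0,2] [0,4] [0,8] [0,16] [0,27] [0,27] [0,27]

Derivation:
Computing bounds per retry:
  i=0: D_i=min(1*2^0,27)=1, bounds=[0,1]
  i=1: D_i=min(1*2^1,27)=2, bounds=[0,2]
  i=2: D_i=min(1*2^2,27)=4, bounds=[0,4]
  i=3: D_i=min(1*2^3,27)=8, bounds=[0,8]
  i=4: D_i=min(1*2^4,27)=16, bounds=[0,16]
  i=5: D_i=min(1*2^5,27)=27, bounds=[0,27]
  i=6: D_i=min(1*2^6,27)=27, bounds=[0,27]
  i=7: D_i=min(1*2^7,27)=27, bounds=[0,27]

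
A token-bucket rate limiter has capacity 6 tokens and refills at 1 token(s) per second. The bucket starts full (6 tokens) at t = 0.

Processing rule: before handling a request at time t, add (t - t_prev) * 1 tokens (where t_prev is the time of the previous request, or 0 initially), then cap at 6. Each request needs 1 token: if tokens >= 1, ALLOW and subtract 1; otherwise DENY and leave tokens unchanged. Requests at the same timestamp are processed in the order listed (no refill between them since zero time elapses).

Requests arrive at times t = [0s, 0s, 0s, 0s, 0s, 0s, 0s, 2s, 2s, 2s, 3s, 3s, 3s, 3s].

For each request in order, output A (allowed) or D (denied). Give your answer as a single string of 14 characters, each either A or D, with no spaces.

Answer: AAAAAADAADADDD

Derivation:
Simulating step by step:
  req#1 t=0s: ALLOW
  req#2 t=0s: ALLOW
  req#3 t=0s: ALLOW
  req#4 t=0s: ALLOW
  req#5 t=0s: ALLOW
  req#6 t=0s: ALLOW
  req#7 t=0s: DENY
  req#8 t=2s: ALLOW
  req#9 t=2s: ALLOW
  req#10 t=2s: DENY
  req#11 t=3s: ALLOW
  req#12 t=3s: DENY
  req#13 t=3s: DENY
  req#14 t=3s: DENY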